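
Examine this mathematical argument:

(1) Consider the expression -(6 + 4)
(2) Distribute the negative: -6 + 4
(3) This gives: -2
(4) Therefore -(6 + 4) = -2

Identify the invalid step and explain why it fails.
Step 2: Distribute the negative: -6 + 4

Step 2 incorrectly distributes the negative sign. The correct distribution is -(6 + 4) = -6 - 4 = -10. The negative must be applied to both terms, not just the first. The error treats -(6 + 4) as -6 + 4, which equals -2 instead of -10.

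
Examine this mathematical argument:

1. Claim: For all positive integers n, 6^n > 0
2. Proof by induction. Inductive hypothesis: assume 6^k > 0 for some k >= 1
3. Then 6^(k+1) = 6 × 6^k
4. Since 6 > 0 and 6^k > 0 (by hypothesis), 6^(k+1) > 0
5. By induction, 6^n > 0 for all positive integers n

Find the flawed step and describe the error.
Step 5: By induction, 6^n > 0 for all positive integers n

Step 5 concludes the proof by induction, but no base case was ever established. A valid induction proof requires: (1) a base case proving 6^1 > 0, and (2) an inductive step showing IF 6^k > 0 THEN 6^(k+1) > 0. Steps 2-4 correctly establish the inductive step, but without the base case the conclusion in step 5 does not follow.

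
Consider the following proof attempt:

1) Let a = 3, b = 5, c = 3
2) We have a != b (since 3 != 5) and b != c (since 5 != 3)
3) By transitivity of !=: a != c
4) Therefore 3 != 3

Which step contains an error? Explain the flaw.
Step 3: By transitivity of !=: a != c

Step 3 incorrectly applies transitivity to the '!=' relation. Transitivity states: if a R b and b R c, then a R c. However, '!=' is not transitive. Counterexample: 3 != 5 and 5 != 3, but 3 = 3 (both equal 3). Transitivity holds for relations like <, <=, =, but not for !=.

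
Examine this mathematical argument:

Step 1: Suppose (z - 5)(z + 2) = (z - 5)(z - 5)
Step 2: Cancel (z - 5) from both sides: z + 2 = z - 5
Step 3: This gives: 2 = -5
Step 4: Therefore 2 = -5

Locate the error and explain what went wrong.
Step 2: Cancel (z - 5) from both sides: z + 2 = z - 5

Step 2 cancels (z - 5) from both sides. This is only valid if (z - 5) ≠ 0, i.e., z ≠ 5. When z = 5, both sides equal zero regardless of the other factors. The correct approach requires considering z = 5 as a separate case.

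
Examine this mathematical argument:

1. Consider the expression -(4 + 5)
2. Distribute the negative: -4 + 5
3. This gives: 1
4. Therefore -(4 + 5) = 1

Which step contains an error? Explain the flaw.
Step 2: Distribute the negative: -4 + 5

Step 2 incorrectly distributes the negative sign. The correct distribution is -(4 + 5) = -4 - 5 = -9. The negative must be applied to both terms, not just the first. The error treats -(4 + 5) as -4 + 5, which equals 1 instead of -9.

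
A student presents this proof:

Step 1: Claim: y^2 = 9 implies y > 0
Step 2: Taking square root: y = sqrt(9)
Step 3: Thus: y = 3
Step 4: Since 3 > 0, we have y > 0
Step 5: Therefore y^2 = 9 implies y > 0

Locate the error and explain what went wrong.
Step 2: Taking square root: y = sqrt(9)

Step 2 takes the square root and assumes the positive root only. The equation y^2 = 9 actually has two solutions: y = 3 and y = -3. The proof silently assumes y > 0 without justification, then uses this assumption to conclude y > 0, which is circular. The counterexample y = -3 shows the claim is false.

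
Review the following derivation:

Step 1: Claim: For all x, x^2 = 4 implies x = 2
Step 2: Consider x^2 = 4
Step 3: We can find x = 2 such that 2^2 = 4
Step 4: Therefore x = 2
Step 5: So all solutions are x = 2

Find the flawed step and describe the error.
Step 4: Therefore x = 2

Step 4 incorrectly concludes that x = 2 is the only solution. The proof shows that x = 2 is A solution (existence), but does not show it is the ONLY solution (uniqueness). In fact, x = -2 is also a solution since (-2)^2 = 4. Finding one solution doesn't prove there are no others.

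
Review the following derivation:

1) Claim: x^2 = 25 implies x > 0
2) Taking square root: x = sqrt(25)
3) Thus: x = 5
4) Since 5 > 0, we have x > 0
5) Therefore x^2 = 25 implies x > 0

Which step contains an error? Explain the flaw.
Step 2: Taking square root: x = sqrt(25)

Step 2 takes the square root and assumes the positive root only. The equation x^2 = 25 actually has two solutions: x = 5 and x = -5. The proof silently assumes x > 0 without justification, then uses this assumption to conclude x > 0, which is circular. The counterexample x = -5 shows the claim is false.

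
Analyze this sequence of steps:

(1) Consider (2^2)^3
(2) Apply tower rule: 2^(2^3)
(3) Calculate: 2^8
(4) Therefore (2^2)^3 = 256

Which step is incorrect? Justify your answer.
Step 2: Apply tower rule: 2^(2^3)

Step 2 incorrectly states that (a^b)^c = a^(b^c). The correct rule is (a^b)^c = a^(b×c). The actual value is (2^2)^3 = 2^6 = 64, not 2^8 = 256.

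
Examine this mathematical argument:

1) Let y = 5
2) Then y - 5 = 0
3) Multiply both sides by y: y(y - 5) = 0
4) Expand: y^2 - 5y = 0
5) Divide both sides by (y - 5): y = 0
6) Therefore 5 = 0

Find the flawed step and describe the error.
Step 5: Divide both sides by (y - 5): y = 0

Step 5 divides both sides by (y - 5). However, since y = 5, we have (y - 5) = 0. Division by zero is undefined, making this step invalid.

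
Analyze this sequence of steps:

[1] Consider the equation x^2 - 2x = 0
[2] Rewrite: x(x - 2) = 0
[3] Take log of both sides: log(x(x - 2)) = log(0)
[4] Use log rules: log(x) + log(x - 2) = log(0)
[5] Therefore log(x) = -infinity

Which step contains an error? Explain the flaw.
Step 3: Take log of both sides: log(x(x - 2)) = log(0)

Step 3 takes the logarithm of both sides, resulting in log(0) on the right side. The logarithm is only defined for positive numbers; log(0) is undefined (approaches negative infinity). This operation is invalid.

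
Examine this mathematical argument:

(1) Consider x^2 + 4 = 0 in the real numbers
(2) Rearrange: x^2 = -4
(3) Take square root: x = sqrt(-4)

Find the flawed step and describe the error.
Step 3: Take square root: x = sqrt(-4)

Step 3 takes the square root of -4, which is negative. In the real number system, the square root of a negative number is undefined. The equation x^2 + 4 = 0 has no real solutions. Square roots of negative numbers only exist in the complex numbers.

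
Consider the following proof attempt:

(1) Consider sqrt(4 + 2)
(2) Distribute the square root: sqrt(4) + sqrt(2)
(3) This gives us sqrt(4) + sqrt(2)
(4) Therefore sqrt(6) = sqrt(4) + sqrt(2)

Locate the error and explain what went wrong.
Step 2: Distribute the square root: sqrt(4) + sqrt(2)

Step 2 incorrectly 'distributes' the square root over addition. The square root function does not distribute: sqrt(a + b) ≠ sqrt(a) + sqrt(b). In fact, sqrt(4 + 2) = sqrt(6) ≈ 2.4495, while sqrt(4) + sqrt(2) ≈ 3.4142.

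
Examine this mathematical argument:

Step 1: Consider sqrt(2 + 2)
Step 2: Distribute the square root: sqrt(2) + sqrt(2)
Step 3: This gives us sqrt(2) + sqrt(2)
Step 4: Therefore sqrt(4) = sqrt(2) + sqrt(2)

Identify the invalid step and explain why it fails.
Step 2: Distribute the square root: sqrt(2) + sqrt(2)

Step 2 incorrectly 'distributes' the square root over addition. The square root function does not distribute: sqrt(a + b) ≠ sqrt(a) + sqrt(b). In fact, sqrt(2 + 2) = sqrt(4) ≈ 2.0000, while sqrt(2) + sqrt(2) ≈ 2.8284.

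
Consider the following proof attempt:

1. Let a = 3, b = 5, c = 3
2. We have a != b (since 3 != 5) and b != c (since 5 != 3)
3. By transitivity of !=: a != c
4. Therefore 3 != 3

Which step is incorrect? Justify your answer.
Step 3: By transitivity of !=: a != c

Step 3 incorrectly applies transitivity to the '!=' relation. Transitivity states: if a R b and b R c, then a R c. However, '!=' is not transitive. Counterexample: 3 != 5 and 5 != 3, but 3 = 3 (both equal 3). Transitivity holds for relations like <, <=, =, but not for !=.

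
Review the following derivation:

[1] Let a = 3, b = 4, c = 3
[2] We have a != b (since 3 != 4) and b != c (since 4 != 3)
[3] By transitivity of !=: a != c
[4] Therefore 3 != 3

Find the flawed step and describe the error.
Step 3: By transitivity of !=: a != c

Step 3 incorrectly applies transitivity to the '!=' relation. Transitivity states: if a R b and b R c, then a R c. However, '!=' is not transitive. Counterexample: 3 != 4 and 4 != 3, but 3 = 3 (both equal 3). Transitivity holds for relations like <, <=, =, but not for !=.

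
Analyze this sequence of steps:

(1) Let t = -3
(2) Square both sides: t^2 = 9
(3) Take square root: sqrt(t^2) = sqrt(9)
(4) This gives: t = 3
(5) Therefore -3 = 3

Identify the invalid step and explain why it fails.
Step 4: This gives: t = 3

Step 4 incorrectly states that sqrt(t^2) = t. The correct identity is sqrt(t^2) = |t|. Since t = -3 < 0, we have sqrt(t^2) = |-3| = 3, not t = -3.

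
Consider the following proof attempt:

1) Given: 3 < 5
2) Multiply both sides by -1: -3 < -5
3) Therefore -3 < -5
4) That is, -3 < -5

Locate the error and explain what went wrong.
Step 2: Multiply both sides by -1: -3 < -5

Step 2 multiplies both sides by -1 but fails to reverse the inequality sign. When multiplying (or dividing) an inequality by a negative number, the direction must be reversed. Since 3 < 5, we should get -3 > -5, i.e., -3 > -5.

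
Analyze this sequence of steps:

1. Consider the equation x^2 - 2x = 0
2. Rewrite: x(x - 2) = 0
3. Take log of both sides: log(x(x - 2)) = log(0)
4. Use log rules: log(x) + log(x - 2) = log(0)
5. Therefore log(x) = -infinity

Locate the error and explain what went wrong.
Step 3: Take log of both sides: log(x(x - 2)) = log(0)

Step 3 takes the logarithm of both sides, resulting in log(0) on the right side. The logarithm is only defined for positive numbers; log(0) is undefined (approaches negative infinity). This operation is invalid.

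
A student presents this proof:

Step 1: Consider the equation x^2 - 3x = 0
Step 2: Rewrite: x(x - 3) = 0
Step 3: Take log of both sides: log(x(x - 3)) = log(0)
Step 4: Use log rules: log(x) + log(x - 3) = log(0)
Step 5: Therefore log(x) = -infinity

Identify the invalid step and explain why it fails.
Step 3: Take log of both sides: log(x(x - 3)) = log(0)

Step 3 takes the logarithm of both sides, resulting in log(0) on the right side. The logarithm is only defined for positive numbers; log(0) is undefined (approaches negative infinity). This operation is invalid.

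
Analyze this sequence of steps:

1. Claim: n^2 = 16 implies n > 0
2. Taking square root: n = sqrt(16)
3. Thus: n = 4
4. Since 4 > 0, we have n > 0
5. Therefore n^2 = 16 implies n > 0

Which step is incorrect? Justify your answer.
Step 2: Taking square root: n = sqrt(16)

Step 2 takes the square root and assumes the positive root only. The equation n^2 = 16 actually has two solutions: n = 4 and n = -4. The proof silently assumes n > 0 without justification, then uses this assumption to conclude n > 0, which is circular. The counterexample n = -4 shows the claim is false.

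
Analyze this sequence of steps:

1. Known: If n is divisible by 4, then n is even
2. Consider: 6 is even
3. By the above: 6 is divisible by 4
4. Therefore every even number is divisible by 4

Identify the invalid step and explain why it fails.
Step 3: By the above: 6 is divisible by 4

Step 3 commits the fallacy of affirming the consequent. The known fact 'divisible by 4 → even' does NOT imply 'even → divisible by 4'. That would be the converse, which is false. For example, 6 is even but 6 ÷ 4 = 1.50, which is not an integer.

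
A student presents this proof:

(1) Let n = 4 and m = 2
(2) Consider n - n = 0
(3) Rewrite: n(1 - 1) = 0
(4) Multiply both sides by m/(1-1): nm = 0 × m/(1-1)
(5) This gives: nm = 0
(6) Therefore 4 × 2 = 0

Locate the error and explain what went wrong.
Step 4: Multiply both sides by m/(1-1): nm = 0 × m/(1-1)

Step 4 multiplies both sides by m/(1-1). However, 1-1 = 0, so this is multiplication by m/0, which is undefined. We cannot multiply by an undefined expression.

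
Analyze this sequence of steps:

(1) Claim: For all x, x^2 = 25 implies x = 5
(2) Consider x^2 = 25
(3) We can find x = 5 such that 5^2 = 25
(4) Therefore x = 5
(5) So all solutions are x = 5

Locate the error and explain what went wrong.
Step 4: Therefore x = 5

Step 4 incorrectly concludes that x = 5 is the only solution. The proof shows that x = 5 is A solution (existence), but does not show it is the ONLY solution (uniqueness). In fact, x = -5 is also a solution since (-5)^2 = 25. Finding one solution doesn't prove there are no others.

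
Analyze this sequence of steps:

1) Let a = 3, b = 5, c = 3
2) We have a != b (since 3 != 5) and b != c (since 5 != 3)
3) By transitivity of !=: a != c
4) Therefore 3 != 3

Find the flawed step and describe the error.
Step 3: By transitivity of !=: a != c

Step 3 incorrectly applies transitivity to the '!=' relation. Transitivity states: if a R b and b R c, then a R c. However, '!=' is not transitive. Counterexample: 3 != 5 and 5 != 3, but 3 = 3 (both equal 3). Transitivity holds for relations like <, <=, =, but not for !=.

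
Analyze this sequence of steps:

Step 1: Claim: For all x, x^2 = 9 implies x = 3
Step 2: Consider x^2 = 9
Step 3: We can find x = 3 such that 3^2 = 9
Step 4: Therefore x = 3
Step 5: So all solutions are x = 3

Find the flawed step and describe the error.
Step 4: Therefore x = 3

Step 4 incorrectly concludes that x = 3 is the only solution. The proof shows that x = 3 is A solution (existence), but does not show it is the ONLY solution (uniqueness). In fact, x = -3 is also a solution since (-3)^2 = 9. Finding one solution doesn't prove there are no others.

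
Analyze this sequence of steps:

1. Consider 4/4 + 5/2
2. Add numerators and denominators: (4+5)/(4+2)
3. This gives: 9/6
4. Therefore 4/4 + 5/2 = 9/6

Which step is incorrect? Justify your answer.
Step 2: Add numerators and denominators: (4+5)/(4+2)

Step 2 incorrectly adds fractions by separately adding numerators and denominators. This is wrong. The correct method requires a common denominator: 4/4 + 5/2 = (4×2 + 5×4)/(4×2) = 28/8 = 7/2. The method used gives 9/6, which is different.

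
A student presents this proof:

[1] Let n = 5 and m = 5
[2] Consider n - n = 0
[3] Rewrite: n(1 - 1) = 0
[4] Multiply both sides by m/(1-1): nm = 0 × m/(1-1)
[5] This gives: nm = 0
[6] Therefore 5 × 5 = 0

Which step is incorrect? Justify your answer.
Step 4: Multiply both sides by m/(1-1): nm = 0 × m/(1-1)

Step 4 multiplies both sides by m/(1-1). However, 1-1 = 0, so this is multiplication by m/0, which is undefined. We cannot multiply by an undefined expression.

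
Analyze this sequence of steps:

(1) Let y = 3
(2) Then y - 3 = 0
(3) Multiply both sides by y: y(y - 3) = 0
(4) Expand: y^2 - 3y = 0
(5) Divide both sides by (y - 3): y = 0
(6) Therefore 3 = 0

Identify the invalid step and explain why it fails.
Step 5: Divide both sides by (y - 3): y = 0

Step 5 divides both sides by (y - 3). However, since y = 3, we have (y - 3) = 0. Division by zero is undefined, making this step invalid.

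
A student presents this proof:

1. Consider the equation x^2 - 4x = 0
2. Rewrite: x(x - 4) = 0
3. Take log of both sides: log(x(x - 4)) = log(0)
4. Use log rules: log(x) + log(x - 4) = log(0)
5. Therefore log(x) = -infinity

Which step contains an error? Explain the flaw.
Step 3: Take log of both sides: log(x(x - 4)) = log(0)

Step 3 takes the logarithm of both sides, resulting in log(0) on the right side. The logarithm is only defined for positive numbers; log(0) is undefined (approaches negative infinity). This operation is invalid.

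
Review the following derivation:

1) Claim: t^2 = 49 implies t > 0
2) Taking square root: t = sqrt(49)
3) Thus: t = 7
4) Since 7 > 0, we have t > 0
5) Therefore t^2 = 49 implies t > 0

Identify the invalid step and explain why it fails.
Step 2: Taking square root: t = sqrt(49)

Step 2 takes the square root and assumes the positive root only. The equation t^2 = 49 actually has two solutions: t = 7 and t = -7. The proof silently assumes t > 0 without justification, then uses this assumption to conclude t > 0, which is circular. The counterexample t = -7 shows the claim is false.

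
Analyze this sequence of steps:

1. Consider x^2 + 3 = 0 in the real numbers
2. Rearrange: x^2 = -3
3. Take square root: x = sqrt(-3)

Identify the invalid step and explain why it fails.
Step 3: Take square root: x = sqrt(-3)

Step 3 takes the square root of -3, which is negative. In the real number system, the square root of a negative number is undefined. The equation x^2 + 3 = 0 has no real solutions. Square roots of negative numbers only exist in the complex numbers.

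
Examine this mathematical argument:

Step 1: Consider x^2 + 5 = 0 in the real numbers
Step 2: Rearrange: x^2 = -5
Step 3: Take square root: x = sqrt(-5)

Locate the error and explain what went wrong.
Step 3: Take square root: x = sqrt(-5)

Step 3 takes the square root of -5, which is negative. In the real number system, the square root of a negative number is undefined. The equation x^2 + 5 = 0 has no real solutions. Square roots of negative numbers only exist in the complex numbers.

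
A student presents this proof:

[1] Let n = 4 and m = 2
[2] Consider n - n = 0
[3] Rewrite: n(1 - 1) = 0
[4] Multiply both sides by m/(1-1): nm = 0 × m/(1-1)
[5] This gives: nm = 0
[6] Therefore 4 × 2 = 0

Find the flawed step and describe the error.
Step 4: Multiply both sides by m/(1-1): nm = 0 × m/(1-1)

Step 4 multiplies both sides by m/(1-1). However, 1-1 = 0, so this is multiplication by m/0, which is undefined. We cannot multiply by an undefined expression.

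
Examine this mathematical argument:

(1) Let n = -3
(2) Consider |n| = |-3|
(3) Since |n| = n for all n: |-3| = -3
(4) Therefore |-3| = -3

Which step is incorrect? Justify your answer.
Step 3: Since |n| = n for all n: |-3| = -3

Step 3 incorrectly states that |n| = n for all n. The correct definition is |n| = n when n >= 0, and |n| = -n when n < 0. Since -3 < 0, we have |-3| = -(-3) = 3, not -3.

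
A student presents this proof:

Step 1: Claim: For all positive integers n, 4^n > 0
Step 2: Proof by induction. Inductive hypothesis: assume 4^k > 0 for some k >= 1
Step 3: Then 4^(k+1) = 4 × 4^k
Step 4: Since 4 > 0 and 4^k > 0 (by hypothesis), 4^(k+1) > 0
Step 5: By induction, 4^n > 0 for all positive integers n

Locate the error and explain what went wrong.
Step 5: By induction, 4^n > 0 for all positive integers n

Step 5 concludes the proof by induction, but no base case was ever established. A valid induction proof requires: (1) a base case proving 4^1 > 0, and (2) an inductive step showing IF 4^k > 0 THEN 4^(k+1) > 0. Steps 2-4 correctly establish the inductive step, but without the base case the conclusion in step 5 does not follow.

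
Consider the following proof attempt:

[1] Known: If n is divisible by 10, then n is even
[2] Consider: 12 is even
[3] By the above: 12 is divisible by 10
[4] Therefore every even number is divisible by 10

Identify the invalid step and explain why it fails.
Step 3: By the above: 12 is divisible by 10

Step 3 commits the fallacy of affirming the consequent. The known fact 'divisible by 10 → even' does NOT imply 'even → divisible by 10'. That would be the converse, which is false. For example, 12 is even but 12 ÷ 10 = 1.20, which is not an integer.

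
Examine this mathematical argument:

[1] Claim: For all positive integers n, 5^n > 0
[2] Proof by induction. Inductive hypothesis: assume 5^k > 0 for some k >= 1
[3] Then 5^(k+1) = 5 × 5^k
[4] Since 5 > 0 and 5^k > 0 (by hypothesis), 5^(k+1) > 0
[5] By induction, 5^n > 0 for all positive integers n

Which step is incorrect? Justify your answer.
Step 5: By induction, 5^n > 0 for all positive integers n

Step 5 concludes the proof by induction, but no base case was ever established. A valid induction proof requires: (1) a base case proving 5^1 > 0, and (2) an inductive step showing IF 5^k > 0 THEN 5^(k+1) > 0. Steps 2-4 correctly establish the inductive step, but without the base case the conclusion in step 5 does not follow.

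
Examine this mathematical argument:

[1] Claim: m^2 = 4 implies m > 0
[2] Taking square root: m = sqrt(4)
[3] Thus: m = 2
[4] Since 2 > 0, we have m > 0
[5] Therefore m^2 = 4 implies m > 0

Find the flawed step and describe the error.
Step 2: Taking square root: m = sqrt(4)

Step 2 takes the square root and assumes the positive root only. The equation m^2 = 4 actually has two solutions: m = 2 and m = -2. The proof silently assumes m > 0 without justification, then uses this assumption to conclude m > 0, which is circular. The counterexample m = -2 shows the claim is false.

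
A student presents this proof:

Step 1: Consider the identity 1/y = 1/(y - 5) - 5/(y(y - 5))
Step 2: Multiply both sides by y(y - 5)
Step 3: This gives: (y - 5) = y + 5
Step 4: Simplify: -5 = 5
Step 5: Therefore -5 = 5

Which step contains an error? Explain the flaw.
Step 3: This gives: (y - 5) = y + 5

Step 3 makes a sign error when clearing denominators. Multiplying -5/(y(y - 5)) by y(y - 5) gives -5, not +5. The correct result is (y - 5) = y - 5, which is trivially true, not (y - 5) = y + 5. (Step 1 is a valid identity: 1/(y - 5) - 5/(y(y - 5)) = (y - 5)/(y(y - 5)) = 1/y.)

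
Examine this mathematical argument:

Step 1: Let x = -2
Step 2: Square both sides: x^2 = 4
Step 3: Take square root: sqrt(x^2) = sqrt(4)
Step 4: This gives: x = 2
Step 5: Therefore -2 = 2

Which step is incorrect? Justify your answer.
Step 4: This gives: x = 2

Step 4 incorrectly states that sqrt(x^2) = x. The correct identity is sqrt(x^2) = |x|. Since x = -2 < 0, we have sqrt(x^2) = |-2| = 2, not x = -2.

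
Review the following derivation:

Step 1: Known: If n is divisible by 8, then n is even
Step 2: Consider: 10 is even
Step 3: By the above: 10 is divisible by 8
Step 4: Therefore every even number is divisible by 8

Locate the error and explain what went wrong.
Step 3: By the above: 10 is divisible by 8

Step 3 commits the fallacy of affirming the consequent. The known fact 'divisible by 8 → even' does NOT imply 'even → divisible by 8'. That would be the converse, which is false. For example, 10 is even but 10 ÷ 8 = 1.25, which is not an integer.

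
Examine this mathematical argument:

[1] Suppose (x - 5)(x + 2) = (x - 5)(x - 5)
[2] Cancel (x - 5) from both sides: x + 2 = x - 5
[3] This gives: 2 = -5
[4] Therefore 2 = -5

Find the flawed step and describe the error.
Step 2: Cancel (x - 5) from both sides: x + 2 = x - 5

Step 2 cancels (x - 5) from both sides. This is only valid if (x - 5) ≠ 0, i.e., x ≠ 5. When x = 5, both sides equal zero regardless of the other factors. The correct approach requires considering x = 5 as a separate case.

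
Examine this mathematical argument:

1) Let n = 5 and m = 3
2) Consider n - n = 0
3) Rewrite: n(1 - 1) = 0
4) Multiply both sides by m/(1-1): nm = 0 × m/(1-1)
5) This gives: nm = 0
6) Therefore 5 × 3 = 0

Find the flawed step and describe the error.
Step 4: Multiply both sides by m/(1-1): nm = 0 × m/(1-1)

Step 4 multiplies both sides by m/(1-1). However, 1-1 = 0, so this is multiplication by m/0, which is undefined. We cannot multiply by an undefined expression.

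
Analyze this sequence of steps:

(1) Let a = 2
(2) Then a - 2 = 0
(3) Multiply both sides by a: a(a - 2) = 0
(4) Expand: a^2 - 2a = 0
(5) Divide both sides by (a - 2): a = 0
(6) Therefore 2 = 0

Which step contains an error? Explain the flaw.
Step 5: Divide both sides by (a - 2): a = 0

Step 5 divides both sides by (a - 2). However, since a = 2, we have (a - 2) = 0. Division by zero is undefined, making this step invalid.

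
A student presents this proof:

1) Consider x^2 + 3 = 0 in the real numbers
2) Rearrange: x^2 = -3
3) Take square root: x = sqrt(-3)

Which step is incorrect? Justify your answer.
Step 3: Take square root: x = sqrt(-3)

Step 3 takes the square root of -3, which is negative. In the real number system, the square root of a negative number is undefined. The equation x^2 + 3 = 0 has no real solutions. Square roots of negative numbers only exist in the complex numbers.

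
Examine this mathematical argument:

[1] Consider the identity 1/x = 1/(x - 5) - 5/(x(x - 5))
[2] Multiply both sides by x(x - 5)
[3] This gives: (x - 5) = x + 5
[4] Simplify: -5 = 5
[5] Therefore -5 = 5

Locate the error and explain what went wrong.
Step 3: This gives: (x - 5) = x + 5

Step 3 makes a sign error when clearing denominators. Multiplying -5/(x(x - 5)) by x(x - 5) gives -5, not +5. The correct result is (x - 5) = x - 5, which is trivially true, not (x - 5) = x + 5. (Step 1 is a valid identity: 1/(x - 5) - 5/(x(x - 5)) = (x - 5)/(x(x - 5)) = 1/x.)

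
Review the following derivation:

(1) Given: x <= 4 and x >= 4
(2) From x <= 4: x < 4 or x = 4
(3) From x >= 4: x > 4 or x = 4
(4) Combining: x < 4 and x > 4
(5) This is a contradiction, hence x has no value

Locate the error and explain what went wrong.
Step 4: Combining: x < 4 and x > 4

Step 4 incorrectly combines the conditions. From x <= 4 and x >= 4, the intersection is x = 4. The error treats the 'or' cases as 'and' requirements. The correct conclusion is that x = 4 is the unique solution, not that no solution exists.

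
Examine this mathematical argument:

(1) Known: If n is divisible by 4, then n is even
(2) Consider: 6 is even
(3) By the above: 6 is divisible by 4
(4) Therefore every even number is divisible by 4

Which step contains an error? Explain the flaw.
Step 3: By the above: 6 is divisible by 4

Step 3 commits the fallacy of affirming the consequent. The known fact 'divisible by 4 → even' does NOT imply 'even → divisible by 4'. That would be the converse, which is false. For example, 6 is even but 6 ÷ 4 = 1.50, which is not an integer.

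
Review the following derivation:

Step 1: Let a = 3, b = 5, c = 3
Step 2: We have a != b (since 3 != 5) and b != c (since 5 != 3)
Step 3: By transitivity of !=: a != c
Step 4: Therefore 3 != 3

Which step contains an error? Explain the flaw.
Step 3: By transitivity of !=: a != c

Step 3 incorrectly applies transitivity to the '!=' relation. Transitivity states: if a R b and b R c, then a R c. However, '!=' is not transitive. Counterexample: 3 != 5 and 5 != 3, but 3 = 3 (both equal 3). Transitivity holds for relations like <, <=, =, but not for !=.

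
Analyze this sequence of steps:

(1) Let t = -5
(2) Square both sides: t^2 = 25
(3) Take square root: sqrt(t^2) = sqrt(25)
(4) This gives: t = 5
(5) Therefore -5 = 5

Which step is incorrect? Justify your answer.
Step 4: This gives: t = 5

Step 4 incorrectly states that sqrt(t^2) = t. The correct identity is sqrt(t^2) = |t|. Since t = -5 < 0, we have sqrt(t^2) = |-5| = 5, not t = -5.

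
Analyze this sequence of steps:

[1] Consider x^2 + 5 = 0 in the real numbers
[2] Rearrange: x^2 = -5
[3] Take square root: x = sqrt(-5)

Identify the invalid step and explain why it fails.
Step 3: Take square root: x = sqrt(-5)

Step 3 takes the square root of -5, which is negative. In the real number system, the square root of a negative number is undefined. The equation x^2 + 5 = 0 has no real solutions. Square roots of negative numbers only exist in the complex numbers.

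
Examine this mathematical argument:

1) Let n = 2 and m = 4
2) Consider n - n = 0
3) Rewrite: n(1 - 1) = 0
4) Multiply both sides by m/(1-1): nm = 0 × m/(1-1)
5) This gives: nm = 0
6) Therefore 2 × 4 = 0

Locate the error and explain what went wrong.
Step 4: Multiply both sides by m/(1-1): nm = 0 × m/(1-1)

Step 4 multiplies both sides by m/(1-1). However, 1-1 = 0, so this is multiplication by m/0, which is undefined. We cannot multiply by an undefined expression.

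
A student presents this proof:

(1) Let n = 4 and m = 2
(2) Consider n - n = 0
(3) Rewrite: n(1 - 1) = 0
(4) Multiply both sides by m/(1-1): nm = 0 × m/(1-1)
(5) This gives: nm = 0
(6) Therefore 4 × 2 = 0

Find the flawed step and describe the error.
Step 4: Multiply both sides by m/(1-1): nm = 0 × m/(1-1)

Step 4 multiplies both sides by m/(1-1). However, 1-1 = 0, so this is multiplication by m/0, which is undefined. We cannot multiply by an undefined expression.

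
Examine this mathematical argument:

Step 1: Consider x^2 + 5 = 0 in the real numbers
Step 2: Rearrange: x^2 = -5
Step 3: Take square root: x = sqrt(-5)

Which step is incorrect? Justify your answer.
Step 3: Take square root: x = sqrt(-5)

Step 3 takes the square root of -5, which is negative. In the real number system, the square root of a negative number is undefined. The equation x^2 + 5 = 0 has no real solutions. Square roots of negative numbers only exist in the complex numbers.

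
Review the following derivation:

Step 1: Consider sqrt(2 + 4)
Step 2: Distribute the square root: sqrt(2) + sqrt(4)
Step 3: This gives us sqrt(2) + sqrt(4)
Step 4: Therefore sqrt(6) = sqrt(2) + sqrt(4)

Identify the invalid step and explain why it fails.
Step 2: Distribute the square root: sqrt(2) + sqrt(4)

Step 2 incorrectly 'distributes' the square root over addition. The square root function does not distribute: sqrt(a + b) ≠ sqrt(a) + sqrt(b). In fact, sqrt(2 + 4) = sqrt(6) ≈ 2.4495, while sqrt(2) + sqrt(4) ≈ 3.4142.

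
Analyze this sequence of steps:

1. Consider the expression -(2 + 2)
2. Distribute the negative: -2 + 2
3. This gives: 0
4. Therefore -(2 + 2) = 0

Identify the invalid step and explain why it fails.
Step 2: Distribute the negative: -2 + 2

Step 2 incorrectly distributes the negative sign. The correct distribution is -(2 + 2) = -2 - 2 = -4. The negative must be applied to both terms, not just the first. The error treats -(2 + 2) as -2 + 2, which equals 0 instead of -4.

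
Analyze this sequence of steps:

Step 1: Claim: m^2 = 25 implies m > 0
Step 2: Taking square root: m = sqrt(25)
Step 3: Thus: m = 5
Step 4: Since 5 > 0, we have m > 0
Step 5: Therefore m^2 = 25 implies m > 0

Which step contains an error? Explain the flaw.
Step 2: Taking square root: m = sqrt(25)

Step 2 takes the square root and assumes the positive root only. The equation m^2 = 25 actually has two solutions: m = 5 and m = -5. The proof silently assumes m > 0 without justification, then uses this assumption to conclude m > 0, which is circular. The counterexample m = -5 shows the claim is false.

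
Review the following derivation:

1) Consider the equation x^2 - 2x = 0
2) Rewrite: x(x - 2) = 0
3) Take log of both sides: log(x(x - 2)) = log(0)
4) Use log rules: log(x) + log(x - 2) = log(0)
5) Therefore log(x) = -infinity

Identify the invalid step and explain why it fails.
Step 3: Take log of both sides: log(x(x - 2)) = log(0)

Step 3 takes the logarithm of both sides, resulting in log(0) on the right side. The logarithm is only defined for positive numbers; log(0) is undefined (approaches negative infinity). This operation is invalid.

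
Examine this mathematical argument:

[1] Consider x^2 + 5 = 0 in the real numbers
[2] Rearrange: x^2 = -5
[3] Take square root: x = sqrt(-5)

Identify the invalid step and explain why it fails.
Step 3: Take square root: x = sqrt(-5)

Step 3 takes the square root of -5, which is negative. In the real number system, the square root of a negative number is undefined. The equation x^2 + 5 = 0 has no real solutions. Square roots of negative numbers only exist in the complex numbers.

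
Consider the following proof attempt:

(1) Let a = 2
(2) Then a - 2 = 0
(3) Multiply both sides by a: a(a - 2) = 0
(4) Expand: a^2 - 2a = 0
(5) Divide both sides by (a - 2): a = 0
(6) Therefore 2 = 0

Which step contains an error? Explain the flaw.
Step 5: Divide both sides by (a - 2): a = 0

Step 5 divides both sides by (a - 2). However, since a = 2, we have (a - 2) = 0. Division by zero is undefined, making this step invalid.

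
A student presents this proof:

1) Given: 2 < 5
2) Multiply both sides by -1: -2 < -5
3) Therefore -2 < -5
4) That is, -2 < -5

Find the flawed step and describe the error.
Step 2: Multiply both sides by -1: -2 < -5

Step 2 multiplies both sides by -1 but fails to reverse the inequality sign. When multiplying (or dividing) an inequality by a negative number, the direction must be reversed. Since 2 < 5, we should get -2 > -5, i.e., -2 > -5.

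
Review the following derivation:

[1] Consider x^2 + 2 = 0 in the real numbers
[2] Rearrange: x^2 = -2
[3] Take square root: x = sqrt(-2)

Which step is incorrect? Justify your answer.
Step 3: Take square root: x = sqrt(-2)

Step 3 takes the square root of -2, which is negative. In the real number system, the square root of a negative number is undefined. The equation x^2 + 2 = 0 has no real solutions. Square roots of negative numbers only exist in the complex numbers.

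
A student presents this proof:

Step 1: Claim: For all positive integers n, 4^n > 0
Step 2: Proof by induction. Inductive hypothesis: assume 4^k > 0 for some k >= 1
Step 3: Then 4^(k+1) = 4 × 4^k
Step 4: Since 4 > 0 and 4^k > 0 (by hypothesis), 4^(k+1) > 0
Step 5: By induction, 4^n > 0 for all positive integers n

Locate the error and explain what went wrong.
Step 5: By induction, 4^n > 0 for all positive integers n

Step 5 concludes the proof by induction, but no base case was ever established. A valid induction proof requires: (1) a base case proving 4^1 > 0, and (2) an inductive step showing IF 4^k > 0 THEN 4^(k+1) > 0. Steps 2-4 correctly establish the inductive step, but without the base case the conclusion in step 5 does not follow.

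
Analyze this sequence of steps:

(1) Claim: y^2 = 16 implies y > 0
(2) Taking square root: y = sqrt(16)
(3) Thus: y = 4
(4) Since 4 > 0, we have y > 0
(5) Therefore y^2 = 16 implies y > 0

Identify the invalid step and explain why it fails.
Step 2: Taking square root: y = sqrt(16)

Step 2 takes the square root and assumes the positive root only. The equation y^2 = 16 actually has two solutions: y = 4 and y = -4. The proof silently assumes y > 0 without justification, then uses this assumption to conclude y > 0, which is circular. The counterexample y = -4 shows the claim is false.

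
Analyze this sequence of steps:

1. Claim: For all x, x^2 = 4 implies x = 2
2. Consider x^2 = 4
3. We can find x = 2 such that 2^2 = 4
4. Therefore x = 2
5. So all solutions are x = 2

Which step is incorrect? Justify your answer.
Step 4: Therefore x = 2

Step 4 incorrectly concludes that x = 2 is the only solution. The proof shows that x = 2 is A solution (existence), but does not show it is the ONLY solution (uniqueness). In fact, x = -2 is also a solution since (-2)^2 = 4. Finding one solution doesn't prove there are no others.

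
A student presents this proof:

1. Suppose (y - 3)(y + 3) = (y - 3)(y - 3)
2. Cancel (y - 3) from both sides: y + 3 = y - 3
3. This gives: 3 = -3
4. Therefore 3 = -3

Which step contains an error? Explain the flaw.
Step 2: Cancel (y - 3) from both sides: y + 3 = y - 3

Step 2 cancels (y - 3) from both sides. This is only valid if (y - 3) ≠ 0, i.e., y ≠ 3. When y = 3, both sides equal zero regardless of the other factors. The correct approach requires considering y = 3 as a separate case.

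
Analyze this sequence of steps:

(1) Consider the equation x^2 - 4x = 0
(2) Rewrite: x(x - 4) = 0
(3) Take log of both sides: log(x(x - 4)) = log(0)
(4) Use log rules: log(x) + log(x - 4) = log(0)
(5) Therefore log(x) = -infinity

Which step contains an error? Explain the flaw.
Step 3: Take log of both sides: log(x(x - 4)) = log(0)

Step 3 takes the logarithm of both sides, resulting in log(0) on the right side. The logarithm is only defined for positive numbers; log(0) is undefined (approaches negative infinity). This operation is invalid.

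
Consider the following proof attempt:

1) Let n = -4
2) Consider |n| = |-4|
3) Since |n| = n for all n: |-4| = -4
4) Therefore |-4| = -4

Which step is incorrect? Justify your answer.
Step 3: Since |n| = n for all n: |-4| = -4

Step 3 incorrectly states that |n| = n for all n. The correct definition is |n| = n when n >= 0, and |n| = -n when n < 0. Since -4 < 0, we have |-4| = -(-4) = 4, not -4.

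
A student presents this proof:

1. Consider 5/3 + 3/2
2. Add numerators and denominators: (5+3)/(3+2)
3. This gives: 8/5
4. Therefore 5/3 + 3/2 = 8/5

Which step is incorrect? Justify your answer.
Step 2: Add numerators and denominators: (5+3)/(3+2)

Step 2 incorrectly adds fractions by separately adding numerators and denominators. This is wrong. The correct method requires a common denominator: 5/3 + 3/2 = (5×2 + 3×3)/(3×2) = 19/6 = 19/6. The method used gives 8/5, which is different.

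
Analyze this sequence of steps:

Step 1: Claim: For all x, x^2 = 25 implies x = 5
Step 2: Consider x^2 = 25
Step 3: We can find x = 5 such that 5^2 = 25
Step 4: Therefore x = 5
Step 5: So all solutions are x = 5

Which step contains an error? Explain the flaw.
Step 4: Therefore x = 5

Step 4 incorrectly concludes that x = 5 is the only solution. The proof shows that x = 5 is A solution (existence), but does not show it is the ONLY solution (uniqueness). In fact, x = -5 is also a solution since (-5)^2 = 25. Finding one solution doesn't prove there are no others.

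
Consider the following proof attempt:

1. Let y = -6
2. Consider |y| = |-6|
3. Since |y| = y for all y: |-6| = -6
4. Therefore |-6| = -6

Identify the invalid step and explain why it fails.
Step 3: Since |y| = y for all y: |-6| = -6

Step 3 incorrectly states that |y| = y for all y. The correct definition is |y| = y when y >= 0, and |y| = -y when y < 0. Since -6 < 0, we have |-6| = -(-6) = 6, not -6.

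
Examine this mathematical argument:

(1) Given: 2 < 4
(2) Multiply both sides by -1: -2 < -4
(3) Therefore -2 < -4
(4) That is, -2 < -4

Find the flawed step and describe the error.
Step 2: Multiply both sides by -1: -2 < -4

Step 2 multiplies both sides by -1 but fails to reverse the inequality sign. When multiplying (or dividing) an inequality by a negative number, the direction must be reversed. Since 2 < 4, we should get -2 > -4, i.e., -2 > -4.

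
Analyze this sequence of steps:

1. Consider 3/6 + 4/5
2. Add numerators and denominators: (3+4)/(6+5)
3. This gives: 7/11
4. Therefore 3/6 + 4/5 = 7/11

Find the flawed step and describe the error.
Step 2: Add numerators and denominators: (3+4)/(6+5)

Step 2 incorrectly adds fractions by separately adding numerators and denominators. This is wrong. The correct method requires a common denominator: 3/6 + 4/5 = (3×5 + 4×6)/(6×5) = 39/30 = 13/10. The method used gives 7/11, which is different.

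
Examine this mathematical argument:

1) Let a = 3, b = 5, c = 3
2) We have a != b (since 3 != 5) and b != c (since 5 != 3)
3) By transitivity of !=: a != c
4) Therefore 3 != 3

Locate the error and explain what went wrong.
Step 3: By transitivity of !=: a != c

Step 3 incorrectly applies transitivity to the '!=' relation. Transitivity states: if a R b and b R c, then a R c. However, '!=' is not transitive. Counterexample: 3 != 5 and 5 != 3, but 3 = 3 (both equal 3). Transitivity holds for relations like <, <=, =, but not for !=.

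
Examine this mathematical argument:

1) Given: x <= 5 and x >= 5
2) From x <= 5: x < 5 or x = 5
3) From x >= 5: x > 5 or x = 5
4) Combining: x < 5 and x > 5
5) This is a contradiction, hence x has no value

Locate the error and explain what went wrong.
Step 4: Combining: x < 5 and x > 5

Step 4 incorrectly combines the conditions. From x <= 5 and x >= 5, the intersection is x = 5. The error treats the 'or' cases as 'and' requirements. The correct conclusion is that x = 5 is the unique solution, not that no solution exists.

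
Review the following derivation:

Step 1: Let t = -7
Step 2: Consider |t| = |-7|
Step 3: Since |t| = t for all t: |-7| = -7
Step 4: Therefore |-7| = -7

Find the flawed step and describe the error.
Step 3: Since |t| = t for all t: |-7| = -7

Step 3 incorrectly states that |t| = t for all t. The correct definition is |t| = t when t >= 0, and |t| = -t when t < 0. Since -7 < 0, we have |-7| = -(-7) = 7, not -7.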